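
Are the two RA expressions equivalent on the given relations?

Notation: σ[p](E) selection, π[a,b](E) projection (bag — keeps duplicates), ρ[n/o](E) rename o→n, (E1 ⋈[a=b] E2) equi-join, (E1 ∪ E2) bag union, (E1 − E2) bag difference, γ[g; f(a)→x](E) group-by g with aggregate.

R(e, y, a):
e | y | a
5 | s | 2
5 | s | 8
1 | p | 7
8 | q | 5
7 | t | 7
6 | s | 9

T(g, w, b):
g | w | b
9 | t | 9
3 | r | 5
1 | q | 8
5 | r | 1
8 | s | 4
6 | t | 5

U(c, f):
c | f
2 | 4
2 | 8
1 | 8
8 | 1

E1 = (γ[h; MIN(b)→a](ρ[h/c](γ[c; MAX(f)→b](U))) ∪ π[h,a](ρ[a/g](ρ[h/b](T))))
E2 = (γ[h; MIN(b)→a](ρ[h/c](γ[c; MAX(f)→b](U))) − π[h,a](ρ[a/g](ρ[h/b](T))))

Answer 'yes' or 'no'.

E1 row counts bottom-up:
  U → 4
  γ[c; MAX(f)→b](U) → 3
  ρ[h/c](γ[c; MAX(f)→b](U)) → 3
  γ[h; MIN(b)→a](ρ[h/c](γ[c; MAX(f)→b](U))) → 3
  T → 6
  ρ[h/b](T) → 6
  ρ[a/g](ρ[h/b](T)) → 6
  π[h,a](ρ[a/g](ρ[h/b](T))) → 6
  (γ[h; MIN(b)→a](ρ[h/c](γ[c; MAX(f)→b](U))) ∪ π[h,a](ρ[a/g](ρ[h/b](T)))) → 9
E2 row counts bottom-up:
  U → 4
  γ[c; MAX(f)→b](U) → 3
  ρ[h/c](γ[c; MAX(f)→b](U)) → 3
  γ[h; MIN(b)→a](ρ[h/c](γ[c; MAX(f)→b](U))) → 3
  T → 6
  ρ[h/b](T) → 6
  ρ[a/g](ρ[h/b](T)) → 6
  π[h,a](ρ[a/g](ρ[h/b](T))) → 6
  (γ[h; MIN(b)→a](ρ[h/c](γ[c; MAX(f)→b](U))) − π[h,a](ρ[a/g](ρ[h/b](T)))) → 2

E1 result:
h | a
1 | 5
1 | 8
2 | 8
4 | 8
5 | 3
5 | 6
8 | 1
8 | 1
9 | 9
E2 result:
h | a
1 | 8
2 | 8
Witness: (1, 5) appears 1× in E1 but 0× in E2.

no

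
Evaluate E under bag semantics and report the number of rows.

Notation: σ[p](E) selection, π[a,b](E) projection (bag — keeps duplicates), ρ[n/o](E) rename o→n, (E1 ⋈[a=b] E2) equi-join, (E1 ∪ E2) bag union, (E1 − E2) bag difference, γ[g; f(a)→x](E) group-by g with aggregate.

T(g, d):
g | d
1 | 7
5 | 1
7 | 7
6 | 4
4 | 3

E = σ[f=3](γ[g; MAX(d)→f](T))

Row counts bottom-up:
  T → 5
  γ[g; MAX(d)→f](T) → 5
  σ[f=3](γ[g; MAX(d)→f](T)) → 1

|E| = 1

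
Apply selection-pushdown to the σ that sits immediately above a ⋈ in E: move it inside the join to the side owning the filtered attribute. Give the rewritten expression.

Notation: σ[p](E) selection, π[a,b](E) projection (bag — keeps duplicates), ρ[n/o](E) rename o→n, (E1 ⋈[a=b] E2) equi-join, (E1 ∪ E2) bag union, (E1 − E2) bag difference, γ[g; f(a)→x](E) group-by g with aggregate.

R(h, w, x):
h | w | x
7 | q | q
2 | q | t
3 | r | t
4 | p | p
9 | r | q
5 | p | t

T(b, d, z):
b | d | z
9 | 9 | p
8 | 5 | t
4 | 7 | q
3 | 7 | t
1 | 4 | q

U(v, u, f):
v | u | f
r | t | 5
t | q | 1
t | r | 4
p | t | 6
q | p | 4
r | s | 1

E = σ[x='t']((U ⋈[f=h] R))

σ filters on x, owned by the right side.
E' = (U ⋈[f=h] σ[x='t'](R))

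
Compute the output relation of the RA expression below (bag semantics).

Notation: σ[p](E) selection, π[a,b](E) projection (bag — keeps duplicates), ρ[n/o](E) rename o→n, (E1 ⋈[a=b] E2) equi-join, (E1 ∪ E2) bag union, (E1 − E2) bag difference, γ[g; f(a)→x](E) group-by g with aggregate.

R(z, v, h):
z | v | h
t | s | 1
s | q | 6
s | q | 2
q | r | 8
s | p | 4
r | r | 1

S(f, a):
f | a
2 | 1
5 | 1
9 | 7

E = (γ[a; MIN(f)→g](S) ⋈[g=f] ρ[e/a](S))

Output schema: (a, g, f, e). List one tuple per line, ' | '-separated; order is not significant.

Subexpression sizes:
  S → 3
  γ[a; MIN(f)→g](S) → 2
  S → 3
  ρ[e/a](S) → 3
  (γ[a; MIN(f)→g](S) ⋈[g=f] ρ[e/a](S)) → 2

== RESULT ==
a | g | f | e
1 | 2 | 2 | 1
7 | 9 | 9 | 7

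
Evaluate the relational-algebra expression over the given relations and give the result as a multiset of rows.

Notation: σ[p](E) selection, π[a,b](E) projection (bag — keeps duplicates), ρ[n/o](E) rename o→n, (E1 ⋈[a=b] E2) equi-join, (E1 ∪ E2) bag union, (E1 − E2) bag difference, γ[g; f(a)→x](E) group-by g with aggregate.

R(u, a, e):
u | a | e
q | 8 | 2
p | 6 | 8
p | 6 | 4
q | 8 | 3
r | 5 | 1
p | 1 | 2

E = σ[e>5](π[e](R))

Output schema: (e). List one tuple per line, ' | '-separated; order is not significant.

Stepwise |·|:
  R → 6
  π[e](R) → 6
  σ[e>5](π[e](R)) → 1

== RESULT ==
e
8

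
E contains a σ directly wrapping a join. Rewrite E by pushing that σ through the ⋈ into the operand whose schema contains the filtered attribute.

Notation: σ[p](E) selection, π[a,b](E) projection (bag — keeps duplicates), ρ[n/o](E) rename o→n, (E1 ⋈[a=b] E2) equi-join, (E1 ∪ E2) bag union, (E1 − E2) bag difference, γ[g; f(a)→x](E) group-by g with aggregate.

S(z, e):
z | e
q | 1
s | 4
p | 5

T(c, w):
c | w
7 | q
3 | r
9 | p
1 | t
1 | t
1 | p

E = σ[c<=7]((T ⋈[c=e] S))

σ filters on c, owned by the left side.
E' = (σ[c<=7](T) ⋈[c=e] S)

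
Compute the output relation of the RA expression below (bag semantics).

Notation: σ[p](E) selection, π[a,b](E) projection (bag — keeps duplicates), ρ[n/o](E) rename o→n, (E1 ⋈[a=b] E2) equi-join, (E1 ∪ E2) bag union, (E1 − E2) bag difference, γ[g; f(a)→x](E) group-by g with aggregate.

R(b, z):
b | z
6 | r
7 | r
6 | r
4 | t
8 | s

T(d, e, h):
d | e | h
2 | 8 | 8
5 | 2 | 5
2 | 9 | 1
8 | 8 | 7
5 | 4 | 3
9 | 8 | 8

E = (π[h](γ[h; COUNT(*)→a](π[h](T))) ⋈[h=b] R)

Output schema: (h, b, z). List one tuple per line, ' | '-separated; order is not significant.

Per-node cardinality:
  T → 6
  π[h](T) → 6
  γ[h; COUNT(*)→a](π[h](T)) → 5
  π[h](γ[h; COUNT(*)→a](π[h](T))) → 5
  R → 5
  (π[h](γ[h; COUNT(*)→a](π[h](T))) ⋈[h=b] R) → 2

== RESULT ==
h | b | z
7 | 7 | r
8 | 8 | s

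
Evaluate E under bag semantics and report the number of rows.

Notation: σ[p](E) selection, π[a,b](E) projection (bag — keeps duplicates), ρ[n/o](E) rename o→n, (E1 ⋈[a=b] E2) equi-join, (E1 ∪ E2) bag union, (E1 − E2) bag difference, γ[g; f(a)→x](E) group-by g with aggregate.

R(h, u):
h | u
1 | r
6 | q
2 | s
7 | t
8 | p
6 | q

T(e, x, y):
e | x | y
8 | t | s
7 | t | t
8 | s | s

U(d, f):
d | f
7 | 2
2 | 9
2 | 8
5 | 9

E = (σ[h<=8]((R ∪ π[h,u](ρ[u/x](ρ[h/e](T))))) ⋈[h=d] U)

Stepwise |·|:
  R → 6
  T → 3
  ρ[h/e](T) → 3
  ρ[u/x](ρ[h/e](T)) → 3
  π[h,u](ρ[u/x](ρ[h/e](T))) → 3
  (R ∪ π[h,u](ρ[u/x](ρ[h/e](T)))) → 9
  σ[h<=8]((R ∪ π[h,u](ρ[u/x](ρ[h/e](T))))) → 9
  U → 4
  (σ[h<=8]((R ∪ π[h,u](ρ[u/x](ρ[h/e](T))))) ⋈[h=d] U) → 4

|E| = 4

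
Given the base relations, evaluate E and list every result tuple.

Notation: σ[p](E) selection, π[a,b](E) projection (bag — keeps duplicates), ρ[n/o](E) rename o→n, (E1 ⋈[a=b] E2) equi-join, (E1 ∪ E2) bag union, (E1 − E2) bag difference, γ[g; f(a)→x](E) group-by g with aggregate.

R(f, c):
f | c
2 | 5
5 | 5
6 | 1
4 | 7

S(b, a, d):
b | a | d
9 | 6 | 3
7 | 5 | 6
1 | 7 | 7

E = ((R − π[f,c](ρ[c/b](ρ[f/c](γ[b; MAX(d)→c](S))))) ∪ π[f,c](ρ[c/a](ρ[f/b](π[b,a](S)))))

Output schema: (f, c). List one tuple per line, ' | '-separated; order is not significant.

Row counts bottom-up:
  R → 4
  S → 3
  γ[b; MAX(d)→c](S) → 3
  ρ[f/c](γ[b; MAX(d)→c](S)) → 3
  ρ[c/b](ρ[f/c](γ[b; MAX(d)→c](S))) → 3
  π[f,c](ρ[c/b](ρ[f/c](γ[b; MAX(d)→c](S)))) → 3
  (R − π[f,c](ρ[c/b](ρ[f/c](γ[b; MAX(d)→c](S))))) → 4
  S → 3
  π[b,a](S) → 3
  ρ[f/b](π[b,a](S)) → 3
  ρ[c/a](ρ[f/b](π[b,a](S))) → 3
  π[f,c](ρ[c/a](ρ[f/b](π[b,a](S)))) → 3
  ((R − π[f,c](ρ[c/b](ρ[f/c](γ[b; MAX(d)→c](S))))) ∪ π[f,c](ρ[c/a](ρ[f/b](π[b,a](S))))) → 7

== RESULT ==
f | c
1 | 7
2 | 5
4 | 7
5 | 5
6 | 1
7 | 5
9 | 6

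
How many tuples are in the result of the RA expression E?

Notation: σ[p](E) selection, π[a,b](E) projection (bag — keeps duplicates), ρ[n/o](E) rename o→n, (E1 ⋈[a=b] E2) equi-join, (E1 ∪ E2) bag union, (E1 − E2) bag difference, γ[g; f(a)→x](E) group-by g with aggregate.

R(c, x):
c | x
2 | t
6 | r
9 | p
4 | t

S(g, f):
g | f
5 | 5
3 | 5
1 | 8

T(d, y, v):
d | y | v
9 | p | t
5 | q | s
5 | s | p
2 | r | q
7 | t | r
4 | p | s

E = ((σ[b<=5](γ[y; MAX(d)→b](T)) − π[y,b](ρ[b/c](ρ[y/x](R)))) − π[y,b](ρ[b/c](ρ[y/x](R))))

Per-node cardinality:
  T → 6
  γ[y; MAX(d)→b](T) → 5
  σ[b<=5](γ[y; MAX(d)→b](T)) → 3
  R → 4
  ρ[y/x](R) → 4
  ρ[b/c](ρ[y/x](R)) → 4
  π[y,b](ρ[b/c](ρ[y/x](R))) → 4
  (σ[b<=5](γ[y; MAX(d)→b](T)) − π[y,b](ρ[b/c](ρ[y/x](R)))) → 3
  R → 4
  ρ[y/x](R) → 4
  ρ[b/c](ρ[y/x](R)) → 4
  π[y,b](ρ[b/c](ρ[y/x](R))) → 4
  ((σ[b<=5](γ[y; MAX(d)→b](T)) − π[y,b](ρ[b/c](ρ[y/x](R)))) − π[y,b](ρ[b/c](ρ[y/x](R)))) → 3

|E| = 3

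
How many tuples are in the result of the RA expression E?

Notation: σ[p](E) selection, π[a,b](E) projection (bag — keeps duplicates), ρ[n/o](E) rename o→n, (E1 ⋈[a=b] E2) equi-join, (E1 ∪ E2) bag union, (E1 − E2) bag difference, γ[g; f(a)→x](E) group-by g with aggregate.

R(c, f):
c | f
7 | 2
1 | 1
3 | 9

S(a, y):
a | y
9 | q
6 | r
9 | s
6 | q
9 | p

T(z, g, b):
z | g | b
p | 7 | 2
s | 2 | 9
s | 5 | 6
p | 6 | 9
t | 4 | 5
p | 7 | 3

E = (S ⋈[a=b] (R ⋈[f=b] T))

Stepwise |·|:
  S → 5
  R → 3
  T → 6
  (R ⋈[f=b] T) → 3
  (S ⋈[a=b] (R ⋈[f=b] T)) → 6

|E| = 6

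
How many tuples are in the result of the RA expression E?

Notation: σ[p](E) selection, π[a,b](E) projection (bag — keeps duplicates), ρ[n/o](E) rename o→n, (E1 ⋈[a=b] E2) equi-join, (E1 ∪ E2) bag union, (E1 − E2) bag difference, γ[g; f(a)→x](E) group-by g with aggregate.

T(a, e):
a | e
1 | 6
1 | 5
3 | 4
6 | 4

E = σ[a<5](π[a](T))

Subexpression sizes:
  T → 4
  π[a](T) → 4
  σ[a<5](π[a](T)) → 3

|E| = 3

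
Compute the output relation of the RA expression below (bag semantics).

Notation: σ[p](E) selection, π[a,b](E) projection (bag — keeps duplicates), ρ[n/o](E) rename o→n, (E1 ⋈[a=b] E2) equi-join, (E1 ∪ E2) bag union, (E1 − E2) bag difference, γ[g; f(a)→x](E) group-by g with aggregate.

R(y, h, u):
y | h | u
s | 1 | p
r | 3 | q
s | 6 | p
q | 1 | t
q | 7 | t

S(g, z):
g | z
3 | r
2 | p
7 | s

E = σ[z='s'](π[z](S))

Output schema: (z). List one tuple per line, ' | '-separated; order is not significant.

Row counts bottom-up:
  S → 3
  π[z](S) → 3
  σ[z='s'](π[z](S)) → 1

== RESULT ==
z
s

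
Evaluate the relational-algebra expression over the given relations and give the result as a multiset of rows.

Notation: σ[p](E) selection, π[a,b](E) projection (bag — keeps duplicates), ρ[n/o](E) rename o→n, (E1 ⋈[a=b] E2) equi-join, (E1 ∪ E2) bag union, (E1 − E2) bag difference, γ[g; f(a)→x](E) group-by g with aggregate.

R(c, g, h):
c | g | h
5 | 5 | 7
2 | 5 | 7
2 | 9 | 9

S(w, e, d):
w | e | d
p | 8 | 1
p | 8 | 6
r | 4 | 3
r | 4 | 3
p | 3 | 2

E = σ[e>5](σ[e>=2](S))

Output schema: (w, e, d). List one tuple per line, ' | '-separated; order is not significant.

Subexpression sizes:
  S → 5
  σ[e>=2](S) → 5
  σ[e>5](σ[e>=2](S)) → 2

== RESULT ==
w | e | d
p | 8 | 1
p | 8 | 6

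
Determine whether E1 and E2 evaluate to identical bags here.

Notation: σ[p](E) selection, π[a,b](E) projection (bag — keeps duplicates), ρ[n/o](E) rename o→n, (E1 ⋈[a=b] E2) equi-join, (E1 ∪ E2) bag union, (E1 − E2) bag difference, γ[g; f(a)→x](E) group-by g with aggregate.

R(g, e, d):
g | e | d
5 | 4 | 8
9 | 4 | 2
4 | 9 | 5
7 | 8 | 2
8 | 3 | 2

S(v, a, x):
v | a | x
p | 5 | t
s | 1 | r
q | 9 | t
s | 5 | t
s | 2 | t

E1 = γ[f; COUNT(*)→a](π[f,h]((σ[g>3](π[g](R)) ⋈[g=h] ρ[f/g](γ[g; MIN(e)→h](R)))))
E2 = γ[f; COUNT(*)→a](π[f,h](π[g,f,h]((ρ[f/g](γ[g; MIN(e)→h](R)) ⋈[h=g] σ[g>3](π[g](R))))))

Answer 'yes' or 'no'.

E1 subexpression sizes:
  R → 5
  π[g](R) → 5
  σ[g>3](π[g](R)) → 5
  R → 5
  γ[g; MIN(e)→h](R) → 5
  ρ[f/g](γ[g; MIN(e)→h](R)) → 5
  (σ[g>3](π[g](R)) ⋈[g=h] ρ[f/g](γ[g; MIN(e)→h](R))) → 4
  π[f,h]((σ[g>3](π[g](R)) ⋈[g=h] ρ[f/g](γ[g; MIN(e)→h](R)))) → 4
  γ[f; COUNT(*)→a](π[f,h]((σ[g>3](π[g](R)) ⋈[g=h] ρ[f/g](γ[g; MIN(e)→h](R))))) → 4
E2 subexpression sizes:
  R → 5
  γ[g; MIN(e)→h](R) → 5
  ρ[f/g](γ[g; MIN(e)→h](R)) → 5
  R → 5
  π[g](R) → 5
  σ[g>3](π[g](R)) → 5
  (ρ[f/g](γ[g; MIN(e)→h](R)) ⋈[h=g] σ[g>3](π[g](R))) → 4
  π[g,f,h]((ρ[f/g](γ[g; MIN(e)→h](R)) ⋈[h=g] σ[g>3](π[g](R)))) → 4
  π[f,h](π[g,f,h]((ρ[f/g](γ[g; MIN(e)→h](R)) ⋈[h=g] σ[g>3](π[g](R))))) → 4
  γ[f; COUNT(*)→a](π[f,h](π[g,f,h]((ρ[f/g](γ[g; MIN(e)→h](R)) ⋈[h=g] σ[g>3](π[g](R)))))) → 4

E1 and E2 produce the same multiset:
f | a
4 | 1
5 | 1
7 | 1
9 | 1

yes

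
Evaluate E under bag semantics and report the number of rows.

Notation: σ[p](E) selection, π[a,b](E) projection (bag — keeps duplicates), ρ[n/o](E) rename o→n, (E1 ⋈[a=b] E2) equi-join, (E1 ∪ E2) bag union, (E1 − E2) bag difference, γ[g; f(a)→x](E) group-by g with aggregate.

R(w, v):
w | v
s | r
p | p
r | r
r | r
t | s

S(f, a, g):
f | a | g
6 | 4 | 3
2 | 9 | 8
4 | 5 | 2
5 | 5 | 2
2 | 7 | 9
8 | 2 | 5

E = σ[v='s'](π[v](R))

Row counts bottom-up:
  R → 5
  π[v](R) → 5
  σ[v='s'](π[v](R)) → 1

|E| = 1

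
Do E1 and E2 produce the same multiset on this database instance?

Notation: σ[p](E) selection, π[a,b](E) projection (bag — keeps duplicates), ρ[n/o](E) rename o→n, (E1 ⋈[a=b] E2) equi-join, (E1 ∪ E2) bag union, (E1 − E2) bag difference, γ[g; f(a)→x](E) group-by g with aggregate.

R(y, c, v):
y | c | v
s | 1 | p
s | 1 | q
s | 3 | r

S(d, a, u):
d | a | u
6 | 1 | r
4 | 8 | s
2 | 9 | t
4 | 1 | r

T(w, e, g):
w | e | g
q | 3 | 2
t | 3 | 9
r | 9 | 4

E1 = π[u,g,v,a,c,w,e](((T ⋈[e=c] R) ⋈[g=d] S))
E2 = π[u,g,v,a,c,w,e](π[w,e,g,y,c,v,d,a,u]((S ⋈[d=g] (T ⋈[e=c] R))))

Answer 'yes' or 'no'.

E1 row counts bottom-up:
  T → 3
  R → 3
  (T ⋈[e=c] R) → 2
  S → 4
  ((T ⋈[e=c] R) ⋈[g=d] S) → 1
  π[u,g,v,a,c,w,e](((T ⋈[e=c] R) ⋈[g=d] S)) → 1
E2 row counts bottom-up:
  S → 4
  T → 3
  R → 3
  (T ⋈[e=c] R) → 2
  (S ⋈[d=g] (T ⋈[e=c] R)) → 1
  π[w,e,g,y,c,v,d,a,u]((S ⋈[d=g] (T ⋈[e=c] R))) → 1
  π[u,g,v,a,c,w,e](π[w,e,g,y,c,v,d,a,u]((S ⋈[d=g] (T ⋈[e=c] R)))) → 1

E1 and E2 produce the same multiset:
u | g | v | a | c | w | e
t | 2 | r | 9 | 3 | q | 3

yes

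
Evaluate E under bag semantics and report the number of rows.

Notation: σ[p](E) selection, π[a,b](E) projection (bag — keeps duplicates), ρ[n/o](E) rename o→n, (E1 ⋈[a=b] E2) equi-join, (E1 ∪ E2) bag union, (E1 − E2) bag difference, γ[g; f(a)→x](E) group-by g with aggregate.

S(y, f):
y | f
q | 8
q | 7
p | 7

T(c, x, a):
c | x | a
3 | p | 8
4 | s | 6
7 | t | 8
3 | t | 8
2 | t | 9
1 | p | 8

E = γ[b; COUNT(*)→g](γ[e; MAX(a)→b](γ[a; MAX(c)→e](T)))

Subexpression sizes:
  T → 6
  γ[a; MAX(c)→e](T) → 3
  γ[e; MAX(a)→b](γ[a; MAX(c)→e](T)) → 3
  γ[b; COUNT(*)→g](γ[e; MAX(a)→b](γ[a; MAX(c)→e](T))) → 3

|E| = 3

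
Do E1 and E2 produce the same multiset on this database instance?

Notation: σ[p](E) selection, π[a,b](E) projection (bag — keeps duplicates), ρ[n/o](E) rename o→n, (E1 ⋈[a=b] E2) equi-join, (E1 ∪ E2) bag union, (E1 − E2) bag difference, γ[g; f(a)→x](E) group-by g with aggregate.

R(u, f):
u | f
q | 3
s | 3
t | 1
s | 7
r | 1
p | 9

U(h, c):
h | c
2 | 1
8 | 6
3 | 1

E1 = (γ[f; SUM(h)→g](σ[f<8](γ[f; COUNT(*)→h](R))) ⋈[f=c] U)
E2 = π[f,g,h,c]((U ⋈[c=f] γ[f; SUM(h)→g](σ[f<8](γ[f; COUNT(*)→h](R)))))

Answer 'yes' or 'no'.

E1 stepwise |·|:
  R → 6
  γ[f; COUNT(*)→h](R) → 4
  σ[f<8](γ[f; COUNT(*)→h](R)) → 3
  γ[f; SUM(h)→g](σ[f<8](γ[f; COUNT(*)→h](R))) → 3
  U → 3
  (γ[f; SUM(h)→g](σ[f<8](γ[f; COUNT(*)→h](R))) ⋈[f=c] U) → 2
E2 stepwise |·|:
  U → 3
  R → 6
  γ[f; COUNT(*)→h](R) → 4
  σ[f<8](γ[f; COUNT(*)→h](R)) → 3
  γ[f; SUM(h)→g](σ[f<8](γ[f; COUNT(*)→h](R))) → 3
  (U ⋈[c=f] γ[f; SUM(h)→g](σ[f<8](γ[f; COUNT(*)→h](R)))) → 2
  π[f,g,h,c]((U ⋈[c=f] γ[f; SUM(h)→g](σ[f<8](γ[f; COUNT(*)→h](R))))) → 2

E1 and E2 produce the same multiset:
f | g | h | c
1 | 2 | 2 | 1
1 | 2 | 3 | 1

yes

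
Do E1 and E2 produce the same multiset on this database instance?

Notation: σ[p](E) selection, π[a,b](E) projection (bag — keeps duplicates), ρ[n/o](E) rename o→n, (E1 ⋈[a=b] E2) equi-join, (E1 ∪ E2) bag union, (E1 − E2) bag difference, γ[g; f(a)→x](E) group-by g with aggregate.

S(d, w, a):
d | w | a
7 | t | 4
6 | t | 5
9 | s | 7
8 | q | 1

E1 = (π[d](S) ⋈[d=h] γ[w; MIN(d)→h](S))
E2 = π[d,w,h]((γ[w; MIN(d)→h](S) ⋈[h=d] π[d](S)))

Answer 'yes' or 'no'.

E1 per-node cardinality:
  S → 4
  π[d](S) → 4
  S → 4
  γ[w; MIN(d)→h](S) → 3
  (π[d](S) ⋈[d=h] γ[w; MIN(d)→h](S)) → 3
E2 per-node cardinality:
  S → 4
  γ[w; MIN(d)→h](S) → 3
  S → 4
  π[d](S) → 4
  (γ[w; MIN(d)→h](S) ⋈[h=d] π[d](S)) → 3
  π[d,w,h]((γ[w; MIN(d)→h](S) ⋈[h=d] π[d](S))) → 3

E1 and E2 produce the same multiset:
d | w | h
6 | t | 6
8 | q | 8
9 | s | 9

yes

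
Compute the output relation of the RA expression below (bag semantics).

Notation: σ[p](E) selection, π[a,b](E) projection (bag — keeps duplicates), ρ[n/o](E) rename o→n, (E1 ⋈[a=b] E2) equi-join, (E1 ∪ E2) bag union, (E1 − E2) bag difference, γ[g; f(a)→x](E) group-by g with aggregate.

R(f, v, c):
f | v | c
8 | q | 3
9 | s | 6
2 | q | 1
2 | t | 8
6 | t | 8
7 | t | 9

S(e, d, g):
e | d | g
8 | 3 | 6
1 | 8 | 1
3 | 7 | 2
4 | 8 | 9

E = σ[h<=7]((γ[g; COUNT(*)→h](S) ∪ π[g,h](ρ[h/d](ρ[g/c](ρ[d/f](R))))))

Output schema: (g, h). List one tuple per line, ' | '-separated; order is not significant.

Per-node cardinality:
  S → 4
  γ[g; COUNT(*)→h](S) → 4
  R → 6
  ρ[d/f](R) → 6
  ρ[g/c](ρ[d/f](R)) → 6
  ρ[h/d](ρ[g/c](ρ[d/f](R))) → 6
  π[g,h](ρ[h/d](ρ[g/c](ρ[d/f](R)))) → 6
  (γ[g; COUNT(*)→h](S) ∪ π[g,h](ρ[h/d](ρ[g/c](ρ[d/f](R))))) → 10
  σ[h<=7]((γ[g; COUNT(*)→h](S) ∪ π[g,h](ρ[h/d](ρ[g/c](ρ[d/f](R)))))) → 8

== RESULT ==
g | h
1 | 1
1 | 2
2 | 1
6 | 1
8 | 2
8 | 6
9 | 1
9 | 7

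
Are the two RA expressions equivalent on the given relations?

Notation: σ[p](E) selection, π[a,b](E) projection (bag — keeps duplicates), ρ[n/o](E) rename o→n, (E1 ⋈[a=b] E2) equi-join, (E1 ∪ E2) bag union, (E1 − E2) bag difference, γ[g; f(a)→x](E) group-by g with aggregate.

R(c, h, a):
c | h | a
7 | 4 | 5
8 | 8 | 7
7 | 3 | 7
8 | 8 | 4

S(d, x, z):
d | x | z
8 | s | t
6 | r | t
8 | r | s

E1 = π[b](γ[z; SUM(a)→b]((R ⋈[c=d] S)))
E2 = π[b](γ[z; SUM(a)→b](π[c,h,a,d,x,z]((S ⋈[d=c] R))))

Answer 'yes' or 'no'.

E1 stepwise |·|:
  R → 4
  S → 3
  (R ⋈[c=d] S) → 4
  γ[z; SUM(a)→b]((R ⋈[c=d] S)) → 2
  π[b](γ[z; SUM(a)→b]((R ⋈[c=d] S))) → 2
E2 stepwise |·|:
  S → 3
  R → 4
  (S ⋈[d=c] R) → 4
  π[c,h,a,d,x,z]((S ⋈[d=c] R)) → 4
  γ[z; SUM(a)→b](π[c,h,a,d,x,z]((S ⋈[d=c] R))) → 2
  π[b](γ[z; SUM(a)→b](π[c,h,a,d,x,z]((S ⋈[d=c] R)))) → 2

E1 and E2 produce the same multiset:
b
11
11

yes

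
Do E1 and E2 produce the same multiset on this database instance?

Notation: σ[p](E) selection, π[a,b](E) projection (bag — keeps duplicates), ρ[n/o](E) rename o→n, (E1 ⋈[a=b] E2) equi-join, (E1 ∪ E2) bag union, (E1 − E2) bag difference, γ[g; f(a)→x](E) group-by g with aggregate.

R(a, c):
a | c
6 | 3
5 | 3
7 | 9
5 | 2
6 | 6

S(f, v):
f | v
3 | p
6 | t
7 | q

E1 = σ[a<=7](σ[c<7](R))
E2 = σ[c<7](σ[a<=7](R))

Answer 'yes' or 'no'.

E1 subexpression sizes:
  R → 5
  σ[c<7](R) → 4
  σ[a<=7](σ[c<7](R)) → 4
E2 subexpression sizes:
  R → 5
  σ[a<=7](R) → 5
  σ[c<7](σ[a<=7](R)) → 4

E1 and E2 produce the same multiset:
a | c
5 | 2
5 | 3
6 | 3
6 | 6

yes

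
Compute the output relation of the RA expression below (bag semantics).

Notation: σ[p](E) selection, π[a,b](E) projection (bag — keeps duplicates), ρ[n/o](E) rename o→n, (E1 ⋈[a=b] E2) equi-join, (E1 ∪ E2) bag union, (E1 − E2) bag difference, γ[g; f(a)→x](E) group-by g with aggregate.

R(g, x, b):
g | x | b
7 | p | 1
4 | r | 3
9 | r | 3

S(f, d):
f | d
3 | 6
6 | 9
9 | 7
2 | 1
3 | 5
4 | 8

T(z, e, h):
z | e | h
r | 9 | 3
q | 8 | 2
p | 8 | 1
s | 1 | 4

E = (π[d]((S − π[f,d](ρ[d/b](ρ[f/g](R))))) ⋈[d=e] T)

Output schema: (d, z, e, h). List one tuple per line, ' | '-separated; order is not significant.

Per-node cardinality:
  S → 6
  R → 3
  ρ[f/g](R) → 3
  ρ[d/b](ρ[f/g](R)) → 3
  π[f,d](ρ[d/b](ρ[f/g](R))) → 3
  (S − π[f,d](ρ[d/b](ρ[f/g](R)))) → 6
  π[d]((S − π[f,d](ρ[d/b](ρ[f/g](R))))) → 6
  T → 4
  (π[d]((S − π[f,d](ρ[d/b](ρ[f/g](R))))) ⋈[d=e] T) → 4

== RESULT ==
d | z | e | h
1 | s | 1 | 4
8 | p | 8 | 1
8 | q | 8 | 2
9 | r | 9 | 3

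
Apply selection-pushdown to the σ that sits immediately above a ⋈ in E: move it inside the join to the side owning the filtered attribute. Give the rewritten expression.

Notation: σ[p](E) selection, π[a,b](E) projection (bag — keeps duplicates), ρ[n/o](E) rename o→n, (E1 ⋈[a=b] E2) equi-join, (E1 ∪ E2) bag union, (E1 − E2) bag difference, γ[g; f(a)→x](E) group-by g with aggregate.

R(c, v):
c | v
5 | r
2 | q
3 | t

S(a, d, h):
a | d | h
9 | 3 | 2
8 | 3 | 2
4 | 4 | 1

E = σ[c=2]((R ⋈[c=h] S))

σ filters on c, owned by the left side.
E' = (σ[c=2](R) ⋈[c=h] S)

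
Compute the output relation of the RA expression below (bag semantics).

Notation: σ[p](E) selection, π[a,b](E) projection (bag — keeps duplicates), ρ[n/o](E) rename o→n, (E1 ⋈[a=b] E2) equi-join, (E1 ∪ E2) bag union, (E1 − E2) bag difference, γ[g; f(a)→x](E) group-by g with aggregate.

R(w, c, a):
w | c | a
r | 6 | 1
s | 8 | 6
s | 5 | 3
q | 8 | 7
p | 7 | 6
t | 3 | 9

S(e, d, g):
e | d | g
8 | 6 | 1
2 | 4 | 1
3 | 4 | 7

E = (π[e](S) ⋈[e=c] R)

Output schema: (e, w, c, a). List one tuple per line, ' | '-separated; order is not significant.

Stepwise |·|:
  S → 3
  π[e](S) → 3
  R → 6
  (π[e](S) ⋈[e=c] R) → 3

== RESULT ==
e | w | c | a
3 | t | 3 | 9
8 | q | 8 | 7
8 | s | 8 | 6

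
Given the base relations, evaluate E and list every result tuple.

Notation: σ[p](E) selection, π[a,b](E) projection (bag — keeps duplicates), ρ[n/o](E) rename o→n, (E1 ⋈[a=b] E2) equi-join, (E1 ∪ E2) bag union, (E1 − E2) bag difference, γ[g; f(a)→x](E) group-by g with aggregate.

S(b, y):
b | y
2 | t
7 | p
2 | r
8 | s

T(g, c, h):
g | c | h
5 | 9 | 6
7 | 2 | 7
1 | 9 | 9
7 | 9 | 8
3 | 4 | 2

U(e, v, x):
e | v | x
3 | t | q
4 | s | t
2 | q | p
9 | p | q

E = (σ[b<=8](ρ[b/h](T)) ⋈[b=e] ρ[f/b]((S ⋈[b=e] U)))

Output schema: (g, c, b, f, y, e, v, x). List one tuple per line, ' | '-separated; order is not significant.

Per-node cardinality:
  T → 5
  ρ[b/h](T) → 5
  σ[b<=8](ρ[b/h](T)) → 4
  S → 4
  U → 4
  (S ⋈[b=e] U) → 2
  ρ[f/b]((S ⋈[b=e] U)) → 2
  (σ[b<=8](ρ[b/h](T)) ⋈[b=e] ρ[f/b]((S ⋈[b=e] U))) → 2

== RESULT ==
g | c | b | f | y | e | v | x
3 | 4 | 2 | 2 | r | 2 | q | p
3 | 4 | 2 | 2 | t | 2 | q | p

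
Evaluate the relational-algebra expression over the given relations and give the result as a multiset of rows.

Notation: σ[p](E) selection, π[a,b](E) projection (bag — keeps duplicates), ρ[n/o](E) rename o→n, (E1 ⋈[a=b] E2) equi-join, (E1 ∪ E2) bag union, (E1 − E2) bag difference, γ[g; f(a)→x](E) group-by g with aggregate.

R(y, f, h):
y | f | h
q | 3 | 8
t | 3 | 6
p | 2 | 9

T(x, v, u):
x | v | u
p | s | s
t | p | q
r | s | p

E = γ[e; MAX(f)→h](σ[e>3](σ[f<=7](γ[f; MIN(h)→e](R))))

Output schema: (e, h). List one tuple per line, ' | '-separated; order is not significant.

Row counts bottom-up:
  R → 3
  γ[f; MIN(h)→e](R) → 2
  σ[f<=7](γ[f; MIN(h)→e](R)) → 2
  σ[e>3](σ[f<=7](γ[f; MIN(h)→e](R))) → 2
  γ[e; MAX(f)→h](σ[e>3](σ[f<=7](γ[f; MIN(h)→e](R)))) → 2

== RESULT ==
e | h
6 | 3
9 | 2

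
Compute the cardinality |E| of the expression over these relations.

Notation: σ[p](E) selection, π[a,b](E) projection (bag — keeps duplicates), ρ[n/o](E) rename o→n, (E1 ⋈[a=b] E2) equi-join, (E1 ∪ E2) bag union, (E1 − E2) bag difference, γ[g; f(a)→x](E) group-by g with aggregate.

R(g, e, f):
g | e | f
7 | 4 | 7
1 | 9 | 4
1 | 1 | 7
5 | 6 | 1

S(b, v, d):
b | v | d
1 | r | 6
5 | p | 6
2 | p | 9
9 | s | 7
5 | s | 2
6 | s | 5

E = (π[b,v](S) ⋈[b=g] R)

Stepwise |·|:
  S → 6
  π[b,v](S) → 6
  R → 4
  (π[b,v](S) ⋈[b=g] R) → 4

|E| = 4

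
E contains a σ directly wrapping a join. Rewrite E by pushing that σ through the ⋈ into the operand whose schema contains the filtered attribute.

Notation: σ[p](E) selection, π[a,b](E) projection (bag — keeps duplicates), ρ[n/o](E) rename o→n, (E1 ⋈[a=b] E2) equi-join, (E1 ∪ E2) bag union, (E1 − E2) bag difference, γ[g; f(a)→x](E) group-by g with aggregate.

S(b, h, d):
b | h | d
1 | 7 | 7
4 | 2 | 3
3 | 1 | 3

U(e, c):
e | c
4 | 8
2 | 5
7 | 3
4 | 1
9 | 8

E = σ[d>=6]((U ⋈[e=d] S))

σ filters on d, owned by the right side.
E' = (U ⋈[e=d] σ[d>=6](S))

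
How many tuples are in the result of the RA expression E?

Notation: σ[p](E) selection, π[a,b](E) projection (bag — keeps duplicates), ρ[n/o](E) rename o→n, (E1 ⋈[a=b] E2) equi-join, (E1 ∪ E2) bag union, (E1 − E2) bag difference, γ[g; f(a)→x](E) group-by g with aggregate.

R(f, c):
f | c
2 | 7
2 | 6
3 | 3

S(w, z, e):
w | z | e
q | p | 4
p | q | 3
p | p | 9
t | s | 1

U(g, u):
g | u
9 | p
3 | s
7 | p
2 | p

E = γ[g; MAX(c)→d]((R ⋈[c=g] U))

Row counts bottom-up:
  R → 3
  U → 4
  (R ⋈[c=g] U) → 2
  γ[g; MAX(c)→d]((R ⋈[c=g] U)) → 2

|E| = 2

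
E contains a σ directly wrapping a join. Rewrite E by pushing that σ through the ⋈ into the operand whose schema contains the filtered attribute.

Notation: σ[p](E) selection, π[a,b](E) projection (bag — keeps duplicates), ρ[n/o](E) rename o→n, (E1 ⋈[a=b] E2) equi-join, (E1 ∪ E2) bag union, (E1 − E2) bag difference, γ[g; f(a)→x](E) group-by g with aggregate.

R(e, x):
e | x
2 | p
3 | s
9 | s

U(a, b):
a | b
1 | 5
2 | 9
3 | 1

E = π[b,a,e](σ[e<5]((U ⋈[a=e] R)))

σ filters on e, owned by the right side.
E' = π[b,a,e]((U ⋈[a=e] σ[e<5](R)))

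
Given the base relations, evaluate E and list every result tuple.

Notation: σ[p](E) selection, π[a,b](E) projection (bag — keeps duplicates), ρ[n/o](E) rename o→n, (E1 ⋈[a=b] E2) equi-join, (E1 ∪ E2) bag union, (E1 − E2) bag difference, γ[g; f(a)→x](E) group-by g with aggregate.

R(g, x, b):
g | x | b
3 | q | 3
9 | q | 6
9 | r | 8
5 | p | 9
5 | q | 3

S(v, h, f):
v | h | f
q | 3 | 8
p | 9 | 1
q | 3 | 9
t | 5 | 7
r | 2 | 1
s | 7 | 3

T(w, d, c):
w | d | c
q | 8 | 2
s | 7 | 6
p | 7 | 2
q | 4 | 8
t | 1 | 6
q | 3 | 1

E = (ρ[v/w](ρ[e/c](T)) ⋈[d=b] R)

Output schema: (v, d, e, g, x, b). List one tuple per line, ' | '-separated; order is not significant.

Row counts bottom-up:
  T → 6
  ρ[e/c](T) → 6
  ρ[v/w](ρ[e/c](T)) → 6
  R → 5
  (ρ[v/w](ρ[e/c](T)) ⋈[d=b] R) → 3

== RESULT ==
v | d | e | g | x | b
q | 3 | 1 | 3 | q | 3
q | 3 | 1 | 5 | q | 3
q | 8 | 2 | 9 | r | 8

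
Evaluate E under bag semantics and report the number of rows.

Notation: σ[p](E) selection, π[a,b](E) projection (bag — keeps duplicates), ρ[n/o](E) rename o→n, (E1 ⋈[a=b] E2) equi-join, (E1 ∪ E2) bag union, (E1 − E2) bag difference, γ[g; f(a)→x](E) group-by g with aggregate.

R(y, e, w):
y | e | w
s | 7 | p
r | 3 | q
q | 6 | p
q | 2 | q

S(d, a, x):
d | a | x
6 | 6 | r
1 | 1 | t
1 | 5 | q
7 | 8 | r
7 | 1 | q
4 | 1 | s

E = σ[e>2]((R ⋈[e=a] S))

Subexpression sizes:
  R → 4
  S → 6
  (R ⋈[e=a] S) → 1
  σ[e>2]((R ⋈[e=a] S)) → 1

|E| = 1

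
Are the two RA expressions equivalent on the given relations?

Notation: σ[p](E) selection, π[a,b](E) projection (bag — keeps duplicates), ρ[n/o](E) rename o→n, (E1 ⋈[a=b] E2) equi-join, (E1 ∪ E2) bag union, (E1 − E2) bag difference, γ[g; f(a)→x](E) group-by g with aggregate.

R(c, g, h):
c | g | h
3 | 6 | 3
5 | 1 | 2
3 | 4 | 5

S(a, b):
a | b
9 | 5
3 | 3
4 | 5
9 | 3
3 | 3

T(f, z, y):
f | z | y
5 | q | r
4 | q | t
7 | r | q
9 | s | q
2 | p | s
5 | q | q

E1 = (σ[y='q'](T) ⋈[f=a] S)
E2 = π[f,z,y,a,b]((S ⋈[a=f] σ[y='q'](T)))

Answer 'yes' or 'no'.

E1 row counts bottom-up:
  T → 6
  σ[y='q'](T) → 3
  S → 5
  (σ[y='q'](T) ⋈[f=a] S) → 2
E2 row counts bottom-up:
  S → 5
  T → 6
  σ[y='q'](T) → 3
  (S ⋈[a=f] σ[y='q'](T)) → 2
  π[f,z,y,a,b]((S ⋈[a=f] σ[y='q'](T))) → 2

E1 and E2 produce the same multiset:
f | z | y | a | b
9 | s | q | 9 | 3
9 | s | q | 9 | 5

yes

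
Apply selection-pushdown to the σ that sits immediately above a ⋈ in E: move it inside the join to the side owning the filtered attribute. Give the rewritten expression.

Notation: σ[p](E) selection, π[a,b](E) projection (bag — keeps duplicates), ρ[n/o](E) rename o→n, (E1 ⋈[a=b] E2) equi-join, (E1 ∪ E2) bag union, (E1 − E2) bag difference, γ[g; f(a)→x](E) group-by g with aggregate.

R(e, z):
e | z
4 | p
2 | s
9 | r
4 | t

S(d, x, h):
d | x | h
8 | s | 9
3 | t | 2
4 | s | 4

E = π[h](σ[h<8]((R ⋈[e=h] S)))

σ filters on h, owned by the right side.
E' = π[h]((R ⋈[e=h] σ[h<8](S)))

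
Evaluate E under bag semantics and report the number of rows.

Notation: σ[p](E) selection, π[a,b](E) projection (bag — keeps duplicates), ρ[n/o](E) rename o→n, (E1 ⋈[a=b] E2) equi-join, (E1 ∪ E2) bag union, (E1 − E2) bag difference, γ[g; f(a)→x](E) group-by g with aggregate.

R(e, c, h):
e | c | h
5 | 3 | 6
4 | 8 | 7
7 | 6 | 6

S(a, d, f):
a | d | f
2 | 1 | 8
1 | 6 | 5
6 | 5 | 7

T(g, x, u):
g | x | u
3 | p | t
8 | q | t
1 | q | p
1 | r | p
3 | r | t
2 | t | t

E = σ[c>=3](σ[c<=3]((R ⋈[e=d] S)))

Row counts bottom-up:
  R → 3
  S → 3
  (R ⋈[e=d] S) → 1
  σ[c<=3]((R ⋈[e=d] S)) → 1
  σ[c>=3](σ[c<=3]((R ⋈[e=d] S))) → 1

|E| = 1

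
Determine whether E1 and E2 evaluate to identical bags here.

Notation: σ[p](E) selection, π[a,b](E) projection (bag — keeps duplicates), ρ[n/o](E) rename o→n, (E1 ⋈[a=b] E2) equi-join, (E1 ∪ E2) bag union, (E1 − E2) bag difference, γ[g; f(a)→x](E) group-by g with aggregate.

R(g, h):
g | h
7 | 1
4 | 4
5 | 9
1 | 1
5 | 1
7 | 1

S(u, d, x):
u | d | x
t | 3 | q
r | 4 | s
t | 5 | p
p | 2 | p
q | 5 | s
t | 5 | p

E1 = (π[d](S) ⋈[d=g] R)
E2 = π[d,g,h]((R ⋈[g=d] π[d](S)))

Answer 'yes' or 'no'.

E1 subexpression sizes:
  S → 6
  π[d](S) → 6
  R → 6
  (π[d](S) ⋈[d=g] R) → 7
E2 subexpression sizes:
  R → 6
  S → 6
  π[d](S) → 6
  (R ⋈[g=d] π[d](S)) → 7
  π[d,g,h]((R ⋈[g=d] π[d](S))) → 7

E1 and E2 produce the same multiset:
d | g | h
4 | 4 | 4
5 | 5 | 1
5 | 5 | 1
5 | 5 | 1
5 | 5 | 9
5 | 5 | 9
5 | 5 | 9

yes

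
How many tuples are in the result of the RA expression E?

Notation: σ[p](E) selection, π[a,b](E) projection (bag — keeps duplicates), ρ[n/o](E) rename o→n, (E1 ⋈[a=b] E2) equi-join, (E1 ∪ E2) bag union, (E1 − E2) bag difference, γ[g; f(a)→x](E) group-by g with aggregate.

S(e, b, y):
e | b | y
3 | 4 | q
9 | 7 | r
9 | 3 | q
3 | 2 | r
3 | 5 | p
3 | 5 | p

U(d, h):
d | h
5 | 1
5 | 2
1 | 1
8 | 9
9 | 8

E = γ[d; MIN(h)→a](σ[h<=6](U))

Row counts bottom-up:
  U → 5
  σ[h<=6](U) → 3
  γ[d; MIN(h)→a](σ[h<=6](U)) → 2

|E| = 2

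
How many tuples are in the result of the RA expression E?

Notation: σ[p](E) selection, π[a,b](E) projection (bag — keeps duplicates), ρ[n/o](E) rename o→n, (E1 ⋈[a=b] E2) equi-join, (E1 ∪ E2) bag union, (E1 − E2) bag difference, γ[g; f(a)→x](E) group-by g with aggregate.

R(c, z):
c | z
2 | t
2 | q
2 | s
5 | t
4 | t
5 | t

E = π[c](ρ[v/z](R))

Row counts bottom-up:
  R → 6
  ρ[v/z](R) → 6
  π[c](ρ[v/z](R)) → 6

|E| = 6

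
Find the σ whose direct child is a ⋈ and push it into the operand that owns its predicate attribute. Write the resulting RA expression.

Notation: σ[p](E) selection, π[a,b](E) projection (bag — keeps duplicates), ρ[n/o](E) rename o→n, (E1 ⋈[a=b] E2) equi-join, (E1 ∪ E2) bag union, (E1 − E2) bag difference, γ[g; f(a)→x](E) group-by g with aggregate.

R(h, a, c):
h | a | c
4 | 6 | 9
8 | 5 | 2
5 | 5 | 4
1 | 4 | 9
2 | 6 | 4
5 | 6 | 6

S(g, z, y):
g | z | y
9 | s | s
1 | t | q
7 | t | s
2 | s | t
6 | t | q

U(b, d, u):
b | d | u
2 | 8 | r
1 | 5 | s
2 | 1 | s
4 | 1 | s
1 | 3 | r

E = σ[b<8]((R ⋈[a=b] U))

σ filters on b, owned by the right side.
E' = (R ⋈[a=b] σ[b<8](U))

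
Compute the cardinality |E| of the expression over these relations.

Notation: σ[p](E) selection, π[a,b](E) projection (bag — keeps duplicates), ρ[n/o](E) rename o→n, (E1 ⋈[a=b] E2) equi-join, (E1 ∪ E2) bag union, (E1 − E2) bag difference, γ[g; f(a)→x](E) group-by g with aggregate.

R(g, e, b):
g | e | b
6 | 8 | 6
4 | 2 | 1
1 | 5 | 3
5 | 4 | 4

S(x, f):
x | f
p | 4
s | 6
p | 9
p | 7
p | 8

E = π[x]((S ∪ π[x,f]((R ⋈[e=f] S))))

Stepwise |·|:
  S → 5
  R → 4
  S → 5
  (R ⋈[e=f] S) → 2
  π[x,f]((R ⋈[e=f] S)) → 2
  (S ∪ π[x,f]((R ⋈[e=f] S))) → 7
  π[x]((S ∪ π[x,f]((R ⋈[e=f] S)))) → 7

|E| = 7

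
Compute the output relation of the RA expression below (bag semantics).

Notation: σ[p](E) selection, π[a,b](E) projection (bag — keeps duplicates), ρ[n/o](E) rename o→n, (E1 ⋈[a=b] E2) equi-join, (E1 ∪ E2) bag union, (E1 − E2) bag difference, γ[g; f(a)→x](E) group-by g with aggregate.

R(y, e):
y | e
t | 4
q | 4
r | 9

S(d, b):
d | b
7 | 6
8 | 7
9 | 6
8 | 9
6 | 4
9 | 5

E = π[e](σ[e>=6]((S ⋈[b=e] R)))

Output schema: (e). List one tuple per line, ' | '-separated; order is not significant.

Subexpression sizes:
  S → 6
  R → 3
  (S ⋈[b=e] R) → 3
  σ[e>=6]((S ⋈[b=e] R)) → 1
  π[e](σ[e>=6]((S ⋈[b=e] R))) → 1

== RESULT ==
e
9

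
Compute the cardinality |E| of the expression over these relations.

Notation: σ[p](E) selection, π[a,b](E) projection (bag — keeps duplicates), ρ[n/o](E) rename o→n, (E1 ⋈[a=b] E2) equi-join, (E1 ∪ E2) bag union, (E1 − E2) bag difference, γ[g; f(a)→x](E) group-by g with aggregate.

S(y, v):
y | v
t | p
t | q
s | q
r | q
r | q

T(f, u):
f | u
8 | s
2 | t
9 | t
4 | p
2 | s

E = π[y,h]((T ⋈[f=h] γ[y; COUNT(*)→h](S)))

Row counts bottom-up:
  T → 5
  S → 5
  γ[y; COUNT(*)→h](S) → 3
  (T ⋈[f=h] γ[y; COUNT(*)→h](S)) → 4
  π[y,h]((T ⋈[f=h] γ[y; COUNT(*)→h](S))) → 4

|E| = 4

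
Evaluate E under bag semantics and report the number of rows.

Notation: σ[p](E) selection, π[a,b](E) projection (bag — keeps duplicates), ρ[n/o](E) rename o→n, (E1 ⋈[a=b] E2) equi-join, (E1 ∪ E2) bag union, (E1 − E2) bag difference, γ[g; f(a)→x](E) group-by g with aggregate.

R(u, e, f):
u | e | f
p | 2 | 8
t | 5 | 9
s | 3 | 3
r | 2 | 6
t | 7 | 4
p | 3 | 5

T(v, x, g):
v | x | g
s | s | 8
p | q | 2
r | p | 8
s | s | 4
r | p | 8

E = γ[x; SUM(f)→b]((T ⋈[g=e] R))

Subexpression sizes:
  T → 5
  R → 6
  (T ⋈[g=e] R) → 2
  γ[x; SUM(f)→b]((T ⋈[g=e] R)) → 1

|E| = 1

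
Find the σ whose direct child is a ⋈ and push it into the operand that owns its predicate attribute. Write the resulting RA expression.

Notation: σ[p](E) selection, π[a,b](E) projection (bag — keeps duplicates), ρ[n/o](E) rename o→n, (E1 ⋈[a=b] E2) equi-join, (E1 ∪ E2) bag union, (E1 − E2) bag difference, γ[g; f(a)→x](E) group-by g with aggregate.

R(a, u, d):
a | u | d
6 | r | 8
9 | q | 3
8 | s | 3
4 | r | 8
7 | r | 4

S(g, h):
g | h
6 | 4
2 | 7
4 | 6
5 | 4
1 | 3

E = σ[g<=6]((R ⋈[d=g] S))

σ filters on g, owned by the right side.
E' = (R ⋈[d=g] σ[g<=6](S))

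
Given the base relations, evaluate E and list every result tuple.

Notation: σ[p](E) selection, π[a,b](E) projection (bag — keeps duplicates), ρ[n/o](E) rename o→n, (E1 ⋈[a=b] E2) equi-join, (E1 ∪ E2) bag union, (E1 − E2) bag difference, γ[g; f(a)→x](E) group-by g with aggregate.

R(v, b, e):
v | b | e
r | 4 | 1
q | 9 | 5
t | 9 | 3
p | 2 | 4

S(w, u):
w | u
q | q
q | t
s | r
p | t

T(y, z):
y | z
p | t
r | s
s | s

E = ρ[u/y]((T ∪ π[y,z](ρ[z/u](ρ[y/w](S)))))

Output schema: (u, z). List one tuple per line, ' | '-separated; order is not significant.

Row counts bottom-up:
  T → 3
  S → 4
  ρ[y/w](S) → 4
  ρ[z/u](ρ[y/w](S)) → 4
  π[y,z](ρ[z/u](ρ[y/w](S))) → 4
  (T ∪ π[y,z](ρ[z/u](ρ[y/w](S)))) → 7
  ρ[u/y]((T ∪ π[y,z](ρ[z/u](ρ[y/w](S))))) → 7

== RESULT ==
u | z
p | t
p | t
q | q
q | t
r | s
s | r
s | s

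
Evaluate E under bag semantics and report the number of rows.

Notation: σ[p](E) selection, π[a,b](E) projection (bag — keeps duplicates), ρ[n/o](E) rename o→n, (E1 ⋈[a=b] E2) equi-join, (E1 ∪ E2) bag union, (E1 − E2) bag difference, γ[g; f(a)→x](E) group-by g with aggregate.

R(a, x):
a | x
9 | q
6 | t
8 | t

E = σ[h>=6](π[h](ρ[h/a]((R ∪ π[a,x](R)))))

Row counts bottom-up:
  R → 3
  R → 3
  π[a,x](R) → 3
  (R ∪ π[a,x](R)) → 6
  ρ[h/a]((R ∪ π[a,x](R))) → 6
  π[h](ρ[h/a]((R ∪ π[a,x](R)))) → 6
  σ[h>=6](π[h](ρ[h/a]((R ∪ π[a,x](R))))) → 6

|E| = 6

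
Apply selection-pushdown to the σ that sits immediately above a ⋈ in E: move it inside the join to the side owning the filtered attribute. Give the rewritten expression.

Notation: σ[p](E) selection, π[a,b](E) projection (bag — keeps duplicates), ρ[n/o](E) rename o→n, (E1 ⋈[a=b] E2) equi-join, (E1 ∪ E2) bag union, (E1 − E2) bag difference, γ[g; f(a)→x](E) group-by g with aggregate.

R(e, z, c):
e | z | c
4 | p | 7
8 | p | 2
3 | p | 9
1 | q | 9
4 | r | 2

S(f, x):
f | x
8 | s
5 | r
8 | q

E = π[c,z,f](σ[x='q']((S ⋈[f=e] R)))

σ filters on x, owned by the left side.
E' = π[c,z,f]((σ[x='q'](S) ⋈[f=e] R))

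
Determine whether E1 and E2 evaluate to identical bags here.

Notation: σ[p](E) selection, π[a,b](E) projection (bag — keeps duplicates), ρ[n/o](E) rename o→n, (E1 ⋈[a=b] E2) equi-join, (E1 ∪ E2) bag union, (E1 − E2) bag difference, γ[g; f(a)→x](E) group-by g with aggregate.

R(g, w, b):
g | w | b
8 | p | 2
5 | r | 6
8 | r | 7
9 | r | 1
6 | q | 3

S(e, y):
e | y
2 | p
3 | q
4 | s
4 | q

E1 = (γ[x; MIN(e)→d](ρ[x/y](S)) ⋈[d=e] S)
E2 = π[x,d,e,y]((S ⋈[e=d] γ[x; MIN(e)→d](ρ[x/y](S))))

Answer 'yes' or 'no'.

E1 per-node cardinality:
  S → 4
  ρ[x/y](S) → 4
  γ[x; MIN(e)→d](ρ[x/y](S)) → 3
  S → 4
  (γ[x; MIN(e)→d](ρ[x/y](S)) ⋈[d=e] S) → 4
E2 per-node cardinality:
  S → 4
  S → 4
  ρ[x/y](S) → 4
  γ[x; MIN(e)→d](ρ[x/y](S)) → 3
  (S ⋈[e=d] γ[x; MIN(e)→d](ρ[x/y](S))) → 4
  π[x,d,e,y]((S ⋈[e=d] γ[x; MIN(e)→d](ρ[x/y](S)))) → 4

E1 and E2 produce the same multiset:
x | d | e | y
p | 2 | 2 | p
q | 3 | 3 | q
s | 4 | 4 | q
s | 4 | 4 | s

yes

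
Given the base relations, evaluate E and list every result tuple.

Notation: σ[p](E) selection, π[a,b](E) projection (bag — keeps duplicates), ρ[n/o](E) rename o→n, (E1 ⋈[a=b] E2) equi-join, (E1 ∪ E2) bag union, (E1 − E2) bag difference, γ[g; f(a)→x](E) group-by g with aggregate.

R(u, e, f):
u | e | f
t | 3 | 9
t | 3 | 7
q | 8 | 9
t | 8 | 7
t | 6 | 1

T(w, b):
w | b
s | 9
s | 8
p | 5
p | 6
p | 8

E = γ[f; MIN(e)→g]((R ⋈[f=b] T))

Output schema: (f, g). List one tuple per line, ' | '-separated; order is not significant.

Per-node cardinality:
  R → 5
  T → 5
  (R ⋈[f=b] T) → 2
  γ[f; MIN(e)→g]((R ⋈[f=b] T)) → 1

== RESULT ==
f | g
9 | 3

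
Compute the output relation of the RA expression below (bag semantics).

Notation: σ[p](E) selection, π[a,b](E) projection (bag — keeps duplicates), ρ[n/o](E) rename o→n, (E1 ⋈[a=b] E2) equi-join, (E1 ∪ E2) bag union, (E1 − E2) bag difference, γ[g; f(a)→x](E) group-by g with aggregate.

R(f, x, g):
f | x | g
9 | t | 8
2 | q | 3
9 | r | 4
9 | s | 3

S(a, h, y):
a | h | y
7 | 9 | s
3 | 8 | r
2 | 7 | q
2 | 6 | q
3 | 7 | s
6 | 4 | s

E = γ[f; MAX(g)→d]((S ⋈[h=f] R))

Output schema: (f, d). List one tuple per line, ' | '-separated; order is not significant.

Stepwise |·|:
  S → 6
  R → 4
  (S ⋈[h=f] R) → 3
  γ[f; MAX(g)→d]((S ⋈[h=f] R)) → 1

== RESULT ==
f | d
9 | 8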